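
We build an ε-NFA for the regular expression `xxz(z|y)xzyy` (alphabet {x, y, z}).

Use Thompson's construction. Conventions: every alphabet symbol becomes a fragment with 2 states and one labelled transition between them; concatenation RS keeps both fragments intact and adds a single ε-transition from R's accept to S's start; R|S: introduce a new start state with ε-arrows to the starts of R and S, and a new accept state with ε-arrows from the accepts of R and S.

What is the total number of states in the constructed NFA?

20

Recursing over subexpressions:
Each of the 9 symbol leaves contributes a 2-state fragment.
  z|y : 6 states
  xxz(z|y)xzyy : 20 states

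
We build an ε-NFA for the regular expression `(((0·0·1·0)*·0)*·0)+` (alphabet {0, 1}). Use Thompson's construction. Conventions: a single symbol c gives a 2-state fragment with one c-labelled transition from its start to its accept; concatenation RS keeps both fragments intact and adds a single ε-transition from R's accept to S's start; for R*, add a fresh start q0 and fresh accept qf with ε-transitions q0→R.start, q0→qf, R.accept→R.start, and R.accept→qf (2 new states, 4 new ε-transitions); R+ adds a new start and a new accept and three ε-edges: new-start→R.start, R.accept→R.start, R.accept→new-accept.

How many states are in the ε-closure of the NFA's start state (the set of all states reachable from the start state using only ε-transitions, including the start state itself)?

8

Compute the ε-closure size of each fragment's start state recursively; a symbol fragment's start has no outgoing ε-edge, so its closure is just itself (size 1).
  0·0·1·0 : same as the first factor's closure: C = 1
  (0·0·1·0)* : the star's fresh start ε-reaches both the body's start and the fresh accept: C = 2 + 1 = 3
  (0·0·1·0)*·0 : the left operand accepts ε, so the closure extends into the next operand (via the concat ε-link); C = 3 + 1 = 4
  ((0·0·1·0)*·0)* : C = 1 (new start) + 4 (body) + 1 (new accept) = 6
  ((0·0·1·0)*·0)*·0 : the left operand accepts ε, so the closure extends into the next operand (via the concat ε-link); C = 6 + 1 = 7
  (((0·0·1·0)*·0)*·0)+ : C = 1 + 7 = 8 (the body doesn't accept ε, so the new accept is not reached)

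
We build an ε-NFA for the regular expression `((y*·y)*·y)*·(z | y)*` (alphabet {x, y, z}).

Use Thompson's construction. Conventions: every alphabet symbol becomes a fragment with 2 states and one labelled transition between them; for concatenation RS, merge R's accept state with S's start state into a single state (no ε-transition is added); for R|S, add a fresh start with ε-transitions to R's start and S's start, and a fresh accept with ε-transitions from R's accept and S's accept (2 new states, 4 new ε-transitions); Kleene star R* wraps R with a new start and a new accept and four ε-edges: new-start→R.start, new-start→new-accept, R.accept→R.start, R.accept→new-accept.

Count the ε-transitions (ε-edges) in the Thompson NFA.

Recursing over subexpressions:
Each of the 5 symbol leaves contributes 0 ε-transitions.
  y* : 4 ε-transitions
  y*·y : 4 ε-transitions
  (y*·y)* : 8 ε-transitions
  (y*·y)*·y : 8 ε-transitions
  ((y*·y)*·y)* : 12 ε-transitions
  z | y : 4 ε-transitions
  (z | y)* : 8 ε-transitions
  ((y*·y)*·y)*·(z | y)* : 20 ε-transitions

20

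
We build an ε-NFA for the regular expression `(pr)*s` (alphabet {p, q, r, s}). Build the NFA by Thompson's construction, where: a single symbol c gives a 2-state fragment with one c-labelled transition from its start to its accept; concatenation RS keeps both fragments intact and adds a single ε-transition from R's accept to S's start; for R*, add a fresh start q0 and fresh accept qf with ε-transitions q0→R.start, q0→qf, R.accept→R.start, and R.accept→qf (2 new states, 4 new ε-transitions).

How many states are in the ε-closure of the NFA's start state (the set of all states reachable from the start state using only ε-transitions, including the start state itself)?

Compute the ε-closure size of each fragment's start state recursively; a symbol fragment's start has no outgoing ε-edge, so its closure is just itself (size 1).
  pr : same as the first factor's closure: |closure| = 1
  (pr)* : the star's fresh start ε-reaches both the body's start and the fresh accept: |closure| = 2 + 1 = 3
  (pr)*s : the left operand accepts ε, so the closure extends into the next operand (via the concat ε-link); |closure| = 3 + 1 = 4

4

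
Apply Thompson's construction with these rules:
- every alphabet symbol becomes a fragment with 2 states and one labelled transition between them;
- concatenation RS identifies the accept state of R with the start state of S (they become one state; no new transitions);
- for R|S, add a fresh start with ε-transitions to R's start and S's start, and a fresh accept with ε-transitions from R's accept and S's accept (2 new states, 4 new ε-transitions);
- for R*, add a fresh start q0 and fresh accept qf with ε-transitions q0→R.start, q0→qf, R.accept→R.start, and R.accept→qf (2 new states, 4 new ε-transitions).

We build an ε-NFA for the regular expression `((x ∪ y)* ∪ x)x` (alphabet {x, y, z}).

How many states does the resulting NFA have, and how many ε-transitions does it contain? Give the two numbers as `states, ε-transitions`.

13, 12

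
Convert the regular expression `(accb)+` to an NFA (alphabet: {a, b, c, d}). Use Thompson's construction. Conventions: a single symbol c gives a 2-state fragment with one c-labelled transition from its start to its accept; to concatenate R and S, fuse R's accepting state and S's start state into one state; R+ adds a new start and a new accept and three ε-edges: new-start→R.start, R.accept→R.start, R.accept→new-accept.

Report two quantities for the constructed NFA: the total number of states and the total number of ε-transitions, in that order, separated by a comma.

Bottom-up over the parse tree:
Each of the 4 symbol leaves contributes 2 states and 0 ε-transitions.
  accb : 5 states, 0 ε-transitions
  (accb)+ : 7 states, 3 ε-transitions

7, 3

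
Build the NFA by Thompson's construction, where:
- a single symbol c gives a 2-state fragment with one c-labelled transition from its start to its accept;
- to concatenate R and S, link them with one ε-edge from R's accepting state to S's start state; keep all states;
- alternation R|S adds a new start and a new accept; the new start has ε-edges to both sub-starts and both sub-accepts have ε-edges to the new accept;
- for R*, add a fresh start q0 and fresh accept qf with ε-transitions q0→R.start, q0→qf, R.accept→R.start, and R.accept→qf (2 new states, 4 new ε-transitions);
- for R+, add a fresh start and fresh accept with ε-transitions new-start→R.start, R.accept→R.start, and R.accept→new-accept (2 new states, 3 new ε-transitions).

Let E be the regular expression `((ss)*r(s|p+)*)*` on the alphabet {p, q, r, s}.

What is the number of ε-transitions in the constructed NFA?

Bottom-up over the parse tree:
Each of the 5 symbol leaves contributes 0 ε-transitions.
  ss — 1 ε-transition
  (ss)* — 5 ε-transitions
  p+ — 3 ε-transitions
  s|p+ — 7 ε-transitions
  (s|p+)* — 11 ε-transitions
  (ss)*r(s|p+)* — 18 ε-transitions
  ((ss)*r(s|p+)*)* — 22 ε-transitions

22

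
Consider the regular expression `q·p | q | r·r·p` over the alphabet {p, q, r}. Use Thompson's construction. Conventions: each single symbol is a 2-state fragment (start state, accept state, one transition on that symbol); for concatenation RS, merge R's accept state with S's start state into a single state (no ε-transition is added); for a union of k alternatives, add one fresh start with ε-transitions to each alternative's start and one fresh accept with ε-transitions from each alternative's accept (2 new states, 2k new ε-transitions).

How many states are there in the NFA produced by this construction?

11

Recursing over subexpressions:
Each of the 6 symbol leaves contributes a 2-state fragment.
  q·p → 3 states
  r·r·p → 4 states
  q·p | q | r·r·p → 11 states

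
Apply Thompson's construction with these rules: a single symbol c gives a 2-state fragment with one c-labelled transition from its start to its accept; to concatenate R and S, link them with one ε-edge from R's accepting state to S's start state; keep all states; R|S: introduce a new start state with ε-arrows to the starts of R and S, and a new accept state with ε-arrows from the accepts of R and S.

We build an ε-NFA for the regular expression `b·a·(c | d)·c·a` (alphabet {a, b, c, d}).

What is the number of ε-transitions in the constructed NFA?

Per subexpression:
Each of the 6 symbol leaves contributes 0 ε-transitions.
  c | d : 4 ε-transitions
  b·a·(c | d)·c·a : 8 ε-transitions

8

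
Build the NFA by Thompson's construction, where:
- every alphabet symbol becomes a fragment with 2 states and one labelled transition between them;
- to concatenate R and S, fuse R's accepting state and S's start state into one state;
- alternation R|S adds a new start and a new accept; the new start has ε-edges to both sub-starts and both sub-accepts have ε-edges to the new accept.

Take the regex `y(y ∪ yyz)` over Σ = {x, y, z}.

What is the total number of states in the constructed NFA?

Building bottom-up:
Each of the 5 symbol leaves contributes a 2-state fragment.
  yyz → 4 states
  y ∪ yyz → 8 states
  y(y ∪ yyz) → 9 states

9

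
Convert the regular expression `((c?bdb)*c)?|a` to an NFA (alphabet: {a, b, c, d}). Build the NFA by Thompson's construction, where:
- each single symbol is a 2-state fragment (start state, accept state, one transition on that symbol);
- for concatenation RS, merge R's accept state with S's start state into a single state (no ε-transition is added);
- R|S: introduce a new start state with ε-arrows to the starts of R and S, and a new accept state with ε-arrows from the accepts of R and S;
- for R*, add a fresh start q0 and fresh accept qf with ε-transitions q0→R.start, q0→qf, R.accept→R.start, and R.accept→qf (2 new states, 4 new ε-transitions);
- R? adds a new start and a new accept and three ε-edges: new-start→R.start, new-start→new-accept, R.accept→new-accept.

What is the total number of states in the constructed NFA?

16

Per subexpression:
Each of the 6 symbol leaves contributes a 2-state fragment.
  c? = 4 states
  c?bdb = 7 states
  (c?bdb)* = 9 states
  (c?bdb)*c = 10 states
  ((c?bdb)*c)? = 12 states
  ((c?bdb)*c)?|a = 16 states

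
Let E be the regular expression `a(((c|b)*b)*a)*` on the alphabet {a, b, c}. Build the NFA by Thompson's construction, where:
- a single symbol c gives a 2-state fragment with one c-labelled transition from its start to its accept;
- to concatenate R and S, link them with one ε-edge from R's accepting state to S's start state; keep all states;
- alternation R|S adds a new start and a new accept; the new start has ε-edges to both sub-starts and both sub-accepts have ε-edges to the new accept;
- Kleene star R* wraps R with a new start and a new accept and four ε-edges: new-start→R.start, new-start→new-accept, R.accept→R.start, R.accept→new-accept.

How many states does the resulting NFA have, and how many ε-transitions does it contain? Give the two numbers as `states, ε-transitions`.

Building bottom-up:
Each of the 5 symbol leaves contributes 2 states and 0 ε-transitions.
  c|b : 6 states, 4 ε-transitions
  (c|b)* : 8 states, 8 ε-transitions
  (c|b)*b : 10 states, 9 ε-transitions
  ((c|b)*b)* : 12 states, 13 ε-transitions
  ((c|b)*b)*a : 14 states, 14 ε-transitions
  (((c|b)*b)*a)* : 16 states, 18 ε-transitions
  a(((c|b)*b)*a)* : 18 states, 19 ε-transitions

18, 19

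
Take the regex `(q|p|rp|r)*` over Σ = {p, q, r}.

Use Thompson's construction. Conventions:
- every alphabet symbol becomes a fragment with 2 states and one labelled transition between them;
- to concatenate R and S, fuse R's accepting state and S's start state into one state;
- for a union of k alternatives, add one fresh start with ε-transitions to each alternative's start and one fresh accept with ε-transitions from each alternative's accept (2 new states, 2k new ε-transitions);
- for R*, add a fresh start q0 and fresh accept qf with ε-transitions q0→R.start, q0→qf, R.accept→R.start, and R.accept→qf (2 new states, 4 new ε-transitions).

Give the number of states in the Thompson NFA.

By structural recursion:
Each of the 5 symbol leaves contributes a 2-state fragment.
  rp — 3 states
  q|p|rp|r — 11 states
  (q|p|rp|r)* — 13 states

13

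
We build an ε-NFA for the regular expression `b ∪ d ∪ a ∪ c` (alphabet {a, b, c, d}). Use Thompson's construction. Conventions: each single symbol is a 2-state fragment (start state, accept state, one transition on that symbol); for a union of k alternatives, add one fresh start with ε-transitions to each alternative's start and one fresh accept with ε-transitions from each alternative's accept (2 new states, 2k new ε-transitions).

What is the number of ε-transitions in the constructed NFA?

Per subexpression:
Each of the 4 symbol leaves contributes 0 ε-transitions.
  b ∪ d ∪ a ∪ c — 8 ε-transitions

8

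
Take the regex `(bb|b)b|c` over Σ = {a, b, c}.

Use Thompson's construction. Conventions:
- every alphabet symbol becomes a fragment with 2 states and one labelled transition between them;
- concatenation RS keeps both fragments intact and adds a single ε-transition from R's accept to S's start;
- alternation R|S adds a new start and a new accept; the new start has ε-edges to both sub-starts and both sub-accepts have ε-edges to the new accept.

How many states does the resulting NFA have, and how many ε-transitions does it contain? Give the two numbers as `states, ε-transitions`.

14, 10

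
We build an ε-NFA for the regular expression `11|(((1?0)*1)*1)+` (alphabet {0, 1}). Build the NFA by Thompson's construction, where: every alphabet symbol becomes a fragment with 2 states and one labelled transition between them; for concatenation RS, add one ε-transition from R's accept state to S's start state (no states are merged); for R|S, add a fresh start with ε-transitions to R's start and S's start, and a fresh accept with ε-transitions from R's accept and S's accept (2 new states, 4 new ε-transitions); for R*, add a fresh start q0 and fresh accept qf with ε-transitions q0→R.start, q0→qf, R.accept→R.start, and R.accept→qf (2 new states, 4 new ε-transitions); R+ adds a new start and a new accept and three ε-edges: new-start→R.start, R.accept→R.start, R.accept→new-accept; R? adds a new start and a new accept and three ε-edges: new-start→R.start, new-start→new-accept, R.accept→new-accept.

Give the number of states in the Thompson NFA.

Building bottom-up:
Each of the 6 symbol leaves contributes a 2-state fragment.
  11 : 4 states
  1? : 4 states
  1?0 : 6 states
  (1?0)* : 8 states
  (1?0)*1 : 10 states
  ((1?0)*1)* : 12 states
  ((1?0)*1)*1 : 14 states
  (((1?0)*1)*1)+ : 16 states
  11|(((1?0)*1)*1)+ : 22 states

22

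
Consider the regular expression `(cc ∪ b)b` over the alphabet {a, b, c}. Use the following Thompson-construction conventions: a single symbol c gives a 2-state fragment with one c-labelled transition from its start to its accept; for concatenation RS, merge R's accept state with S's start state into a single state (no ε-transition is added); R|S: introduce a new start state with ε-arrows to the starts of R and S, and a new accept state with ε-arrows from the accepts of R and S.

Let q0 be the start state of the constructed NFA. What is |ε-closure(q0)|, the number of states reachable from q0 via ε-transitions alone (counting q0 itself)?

Compute the ε-closure size of each fragment's start state recursively; a symbol fragment's start has no outgoing ε-edge, so its closure is just itself (size 1).
  cc → C equals the left operand's closure size = 1 (its accept is not ε-reachable, so the closure stops there)
  cc ∪ b → C = 1 + 1 + 1 = 3 (the new accept is not ε-reachable since no branch accepts ε)
  (cc ∪ b)b → same as the first factor's closure: C = 3

3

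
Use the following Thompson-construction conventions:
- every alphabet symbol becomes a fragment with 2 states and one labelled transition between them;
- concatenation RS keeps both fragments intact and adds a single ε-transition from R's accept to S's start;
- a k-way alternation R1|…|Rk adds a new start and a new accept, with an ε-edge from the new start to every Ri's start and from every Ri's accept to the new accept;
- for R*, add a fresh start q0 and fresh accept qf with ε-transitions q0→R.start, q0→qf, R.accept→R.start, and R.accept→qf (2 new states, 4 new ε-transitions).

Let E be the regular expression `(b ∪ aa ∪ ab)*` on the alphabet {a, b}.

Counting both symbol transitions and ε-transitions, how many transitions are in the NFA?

17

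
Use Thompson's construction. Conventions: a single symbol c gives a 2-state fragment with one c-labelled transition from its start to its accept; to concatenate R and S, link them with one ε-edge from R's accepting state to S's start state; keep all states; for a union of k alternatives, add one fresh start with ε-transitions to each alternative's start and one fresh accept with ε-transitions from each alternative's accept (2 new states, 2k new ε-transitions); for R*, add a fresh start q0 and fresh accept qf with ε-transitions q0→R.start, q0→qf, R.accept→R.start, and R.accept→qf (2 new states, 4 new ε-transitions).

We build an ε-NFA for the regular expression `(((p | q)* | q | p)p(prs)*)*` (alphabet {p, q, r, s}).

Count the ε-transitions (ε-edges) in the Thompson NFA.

Recursing over subexpressions:
Each of the 8 symbol leaves contributes 0 ε-transitions.
  p | q = 4 ε-transitions
  (p | q)* = 8 ε-transitions
  (p | q)* | q | p = 14 ε-transitions
  prs = 2 ε-transitions
  (prs)* = 6 ε-transitions
  ((p | q)* | q | p)p(prs)* = 22 ε-transitions
  (((p | q)* | q | p)p(prs)*)* = 26 ε-transitions

26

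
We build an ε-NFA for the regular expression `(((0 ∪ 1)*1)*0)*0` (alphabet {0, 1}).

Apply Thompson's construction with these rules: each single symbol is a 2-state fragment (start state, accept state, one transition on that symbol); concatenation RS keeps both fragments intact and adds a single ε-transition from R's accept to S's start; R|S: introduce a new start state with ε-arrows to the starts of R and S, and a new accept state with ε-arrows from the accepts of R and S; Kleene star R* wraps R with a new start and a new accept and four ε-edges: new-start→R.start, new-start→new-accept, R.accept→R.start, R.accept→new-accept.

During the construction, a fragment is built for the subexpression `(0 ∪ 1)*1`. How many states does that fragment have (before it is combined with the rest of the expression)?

10

Fragment for `(0 ∪ 1)*1`:
Each of the 3 symbol leaves contributes a 2-state fragment.
  0 ∪ 1 = 6 states
  (0 ∪ 1)* = 8 states
  (0 ∪ 1)*1 = 10 states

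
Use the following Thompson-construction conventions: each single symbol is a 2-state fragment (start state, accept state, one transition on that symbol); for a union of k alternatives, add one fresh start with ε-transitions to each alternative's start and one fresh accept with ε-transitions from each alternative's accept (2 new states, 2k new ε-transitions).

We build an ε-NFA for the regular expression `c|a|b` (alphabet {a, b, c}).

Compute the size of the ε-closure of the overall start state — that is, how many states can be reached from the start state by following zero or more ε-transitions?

4

Compute the ε-closure size of each fragment's start state recursively; a symbol fragment's start has no outgoing ε-edge, so its closure is just itself (size 1).
  c|a|b — |ε-closure| = 1 + 1 + 1 + 1 = 4 (the new accept is not ε-reachable since no branch accepts ε)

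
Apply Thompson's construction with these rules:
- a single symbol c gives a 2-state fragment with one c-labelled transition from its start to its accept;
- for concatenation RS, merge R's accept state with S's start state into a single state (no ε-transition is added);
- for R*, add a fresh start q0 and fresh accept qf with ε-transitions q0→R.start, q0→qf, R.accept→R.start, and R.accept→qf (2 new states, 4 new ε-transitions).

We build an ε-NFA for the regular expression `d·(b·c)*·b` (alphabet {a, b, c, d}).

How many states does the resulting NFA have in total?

Per subexpression:
Each of the 4 symbol leaves contributes a 2-state fragment.
  b·c : 3 states
  (b·c)* : 5 states
  d·(b·c)*·b : 7 states

7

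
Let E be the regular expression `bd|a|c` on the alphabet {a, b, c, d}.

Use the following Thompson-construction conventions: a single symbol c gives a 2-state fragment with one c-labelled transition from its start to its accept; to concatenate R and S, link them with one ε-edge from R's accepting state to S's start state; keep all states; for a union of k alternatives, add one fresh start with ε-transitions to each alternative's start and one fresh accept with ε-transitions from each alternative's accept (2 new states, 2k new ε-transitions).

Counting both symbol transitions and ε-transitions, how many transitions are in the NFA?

Per subexpression:
Each of the 4 symbol leaves contributes 1 transition (1 symbol, 0 ε).
  bd = 3 transitions (2 symbol, 1 ε)
  bd|a|c = 11 transitions (4 symbol, 7 ε)

11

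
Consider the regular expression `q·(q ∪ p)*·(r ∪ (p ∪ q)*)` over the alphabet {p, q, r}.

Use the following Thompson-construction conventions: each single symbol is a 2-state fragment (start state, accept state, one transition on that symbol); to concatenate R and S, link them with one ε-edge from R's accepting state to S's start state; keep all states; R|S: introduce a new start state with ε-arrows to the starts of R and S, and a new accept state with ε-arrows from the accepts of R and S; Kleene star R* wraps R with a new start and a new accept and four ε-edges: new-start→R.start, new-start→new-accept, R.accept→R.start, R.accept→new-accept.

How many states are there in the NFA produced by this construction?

22

Building bottom-up:
Each of the 6 symbol leaves contributes a 2-state fragment.
  q ∪ p → 6 states
  (q ∪ p)* → 8 states
  p ∪ q → 6 states
  (p ∪ q)* → 8 states
  r ∪ (p ∪ q)* → 12 states
  q·(q ∪ p)*·(r ∪ (p ∪ q)*) → 22 states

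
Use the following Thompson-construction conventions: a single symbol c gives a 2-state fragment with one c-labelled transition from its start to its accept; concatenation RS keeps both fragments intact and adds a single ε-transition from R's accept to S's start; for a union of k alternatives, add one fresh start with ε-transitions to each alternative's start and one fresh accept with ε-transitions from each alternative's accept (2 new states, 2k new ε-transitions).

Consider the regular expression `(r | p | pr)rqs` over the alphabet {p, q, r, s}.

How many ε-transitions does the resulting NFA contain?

Per subexpression:
Each of the 7 symbol leaves contributes 0 ε-transitions.
  pr — 1 ε-transition
  r | p | pr — 7 ε-transitions
  (r | p | pr)rqs — 10 ε-transitions

10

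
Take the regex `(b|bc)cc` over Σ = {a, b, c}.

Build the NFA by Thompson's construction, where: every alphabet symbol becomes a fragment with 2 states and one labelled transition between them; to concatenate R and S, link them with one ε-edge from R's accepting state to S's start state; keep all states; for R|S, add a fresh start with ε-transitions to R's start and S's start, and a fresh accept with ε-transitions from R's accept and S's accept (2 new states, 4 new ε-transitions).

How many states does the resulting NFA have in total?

Recursing over subexpressions:
Each of the 5 symbol leaves contributes a 2-state fragment.
  bc — 4 states
  b|bc — 8 states
  (b|bc)cc — 12 states

12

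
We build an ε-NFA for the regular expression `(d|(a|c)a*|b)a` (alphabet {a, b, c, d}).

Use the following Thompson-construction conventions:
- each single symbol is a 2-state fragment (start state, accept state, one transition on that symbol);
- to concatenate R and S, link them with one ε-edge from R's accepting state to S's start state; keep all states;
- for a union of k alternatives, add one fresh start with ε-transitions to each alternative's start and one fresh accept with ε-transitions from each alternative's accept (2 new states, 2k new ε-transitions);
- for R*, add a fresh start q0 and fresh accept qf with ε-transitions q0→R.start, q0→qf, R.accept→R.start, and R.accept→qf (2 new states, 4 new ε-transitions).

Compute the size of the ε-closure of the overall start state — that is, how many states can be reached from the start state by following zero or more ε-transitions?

Let C(F) = |ε-closure(F.start)| within fragment F, and note whether F accepts ε. Symbol fragments have C = 1 and do not accept ε. Then:
  a|c : |closure| = 1 + 1 + 1 = 3 (the new accept is not ε-reachable since no branch accepts ε)
  a* : |closure| = 1 (new start) + 1 (body) + 1 (new accept) = 3
  (a|c)a* : same as the first factor's closure: |closure| = 3
  d|(a|c)a*|b : new start ε-reaches every alternative's start; none of them accept ε, so the new accept is not reached: |closure| = 1 + 1 + 3 + 1 = 6
  (d|(a|c)a*|b)a : |closure| equals the left operand's closure size = 6 (its accept is not ε-reachable, so the closure stops there)

6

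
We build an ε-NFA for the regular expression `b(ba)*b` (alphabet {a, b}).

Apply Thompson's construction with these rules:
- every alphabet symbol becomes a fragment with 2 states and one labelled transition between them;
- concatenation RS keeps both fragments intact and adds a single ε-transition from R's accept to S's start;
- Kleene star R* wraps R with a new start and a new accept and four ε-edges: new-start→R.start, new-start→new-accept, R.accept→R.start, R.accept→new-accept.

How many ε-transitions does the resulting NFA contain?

By structural recursion:
Each of the 4 symbol leaves contributes 0 ε-transitions.
  ba : 1 ε-transition
  (ba)* : 5 ε-transitions
  b(ba)*b : 7 ε-transitions

7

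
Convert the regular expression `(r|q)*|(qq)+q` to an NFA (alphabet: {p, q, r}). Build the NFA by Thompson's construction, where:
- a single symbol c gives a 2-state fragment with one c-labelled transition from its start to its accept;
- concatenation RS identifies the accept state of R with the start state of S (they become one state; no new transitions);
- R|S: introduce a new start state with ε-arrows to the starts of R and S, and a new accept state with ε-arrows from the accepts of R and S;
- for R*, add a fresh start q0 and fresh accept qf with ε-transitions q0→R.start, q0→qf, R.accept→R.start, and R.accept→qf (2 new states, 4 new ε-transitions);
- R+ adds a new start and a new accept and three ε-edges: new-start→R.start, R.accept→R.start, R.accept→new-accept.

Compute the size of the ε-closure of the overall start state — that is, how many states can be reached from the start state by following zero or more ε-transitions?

Let C(F) = |ε-closure(F.start)| within fragment F, and note whether F accepts ε. Symbol fragments have C = 1 and do not accept ε. Then:
  r|q → |closure| = 1 + 1 + 1 = 3 (the new accept is not ε-reachable since no branch accepts ε)
  (r|q)* → the star's fresh start ε-reaches both the body's start and the fresh accept: |closure| = 2 + 3 = 5
  qq → |closure| equals the left operand's closure size = 1 (its accept is not ε-reachable, so the closure stops there)
  (qq)+ → |closure| = 1 + 1 = 2 (the body doesn't accept ε, so the new accept is not reached)
  (qq)+q → same as the first factor's closure: |closure| = 2
  (r|q)*|(qq)+q → new start ε-reaches every alternative's start; at least one alternative accepts ε, so the union's new accept is reached too: |closure| = 1 + 5 + 2 + 1 = 9

9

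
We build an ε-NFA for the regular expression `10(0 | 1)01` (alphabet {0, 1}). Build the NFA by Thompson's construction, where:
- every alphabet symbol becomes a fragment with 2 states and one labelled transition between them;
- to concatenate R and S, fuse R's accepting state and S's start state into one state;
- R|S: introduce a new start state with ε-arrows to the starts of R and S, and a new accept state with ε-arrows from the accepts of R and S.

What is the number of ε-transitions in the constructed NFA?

Per subexpression:
Each of the 6 symbol leaves contributes 0 ε-transitions.
  0 | 1 = 4 ε-transitions
  10(0 | 1)01 = 4 ε-transitions

4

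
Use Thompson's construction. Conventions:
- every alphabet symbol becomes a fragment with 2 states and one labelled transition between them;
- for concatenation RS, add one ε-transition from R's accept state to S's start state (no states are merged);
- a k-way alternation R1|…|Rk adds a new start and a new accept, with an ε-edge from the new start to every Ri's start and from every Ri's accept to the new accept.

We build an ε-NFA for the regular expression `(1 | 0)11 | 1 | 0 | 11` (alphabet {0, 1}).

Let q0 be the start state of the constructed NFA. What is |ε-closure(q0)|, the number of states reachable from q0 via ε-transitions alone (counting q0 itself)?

Compute the ε-closure size of each fragment's start state recursively; a symbol fragment's start has no outgoing ε-edge, so its closure is just itself (size 1).
  1 | 0 : new start ε-reaches every alternative's start; none of them accept ε, so the new accept is not reached: |ε-closure| = 1 + 1 + 1 = 3
  (1 | 0)11 : same as the first factor's closure: |ε-closure| = 3
  11 : same as the first factor's closure: |ε-closure| = 1
  (1 | 0)11 | 1 | 0 | 11 : |ε-closure| = 1 + 3 + 1 + 1 + 1 = 7 (the new accept is not ε-reachable since no branch accepts ε)

7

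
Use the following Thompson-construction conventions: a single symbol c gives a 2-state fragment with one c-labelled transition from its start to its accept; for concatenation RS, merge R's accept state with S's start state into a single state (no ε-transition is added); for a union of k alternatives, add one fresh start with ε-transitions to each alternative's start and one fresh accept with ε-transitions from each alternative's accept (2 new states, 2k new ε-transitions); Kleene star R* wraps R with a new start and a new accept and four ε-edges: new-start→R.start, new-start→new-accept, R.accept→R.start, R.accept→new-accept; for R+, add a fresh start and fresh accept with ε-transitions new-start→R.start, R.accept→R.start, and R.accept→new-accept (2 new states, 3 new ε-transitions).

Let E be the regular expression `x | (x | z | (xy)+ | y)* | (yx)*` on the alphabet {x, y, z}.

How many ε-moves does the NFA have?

25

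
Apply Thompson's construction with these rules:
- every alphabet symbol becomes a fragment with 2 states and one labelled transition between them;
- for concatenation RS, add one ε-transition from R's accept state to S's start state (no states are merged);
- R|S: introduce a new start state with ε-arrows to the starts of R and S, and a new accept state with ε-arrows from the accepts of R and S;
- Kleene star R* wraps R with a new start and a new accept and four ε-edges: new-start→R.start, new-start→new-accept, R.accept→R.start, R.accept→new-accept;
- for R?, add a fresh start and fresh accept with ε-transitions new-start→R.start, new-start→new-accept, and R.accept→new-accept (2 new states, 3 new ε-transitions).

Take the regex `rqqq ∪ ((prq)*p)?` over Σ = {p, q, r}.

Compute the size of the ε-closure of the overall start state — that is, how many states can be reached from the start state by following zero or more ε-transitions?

Work bottom-up. For each fragment F, track |ε-closure(F.start)| and whether F's accept lies in that closure (i.e. whether F accepts ε). A single-symbol fragment has closure size 1 and does not accept ε.
  rqqq → same as the first factor's closure: C = 1
  prq → C equals the left operand's closure size = 1 (its accept is not ε-reachable, so the closure stops there)
  (prq)* → new start has ε-edges to the inner start and to the new accept, so C = 2 + 1 = 3
  (prq)*p → C = 3 + 1 = 4 (closure spills across the concat boundary because the left factor accepts ε)
  ((prq)*p)? → C = 1 (new start) + 4 (body) + 1 (new accept, via ε) = 6
  rqqq ∪ ((prq)*p)? → C = 1 (new start) + (1 + 6) + 1 (new accept, since some branch ε-reaches its own accept) = 9

9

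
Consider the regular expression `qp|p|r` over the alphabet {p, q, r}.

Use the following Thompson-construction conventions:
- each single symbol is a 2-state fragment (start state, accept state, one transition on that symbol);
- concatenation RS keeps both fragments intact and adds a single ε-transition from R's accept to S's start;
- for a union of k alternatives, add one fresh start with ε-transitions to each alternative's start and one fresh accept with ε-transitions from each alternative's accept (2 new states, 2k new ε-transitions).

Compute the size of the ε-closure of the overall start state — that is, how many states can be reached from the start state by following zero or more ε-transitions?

4

Work bottom-up. For each fragment F, track |ε-closure(F.start)| and whether F's accept lies in that closure (i.e. whether F accepts ε). A single-symbol fragment has closure size 1 and does not accept ε.
  qp : |closure| equals the left operand's closure size = 1 (its accept is not ε-reachable, so the closure stops there)
  qp|p|r : new start ε-reaches every alternative's start; none of them accept ε, so the new accept is not reached: |closure| = 1 + 1 + 1 + 1 = 4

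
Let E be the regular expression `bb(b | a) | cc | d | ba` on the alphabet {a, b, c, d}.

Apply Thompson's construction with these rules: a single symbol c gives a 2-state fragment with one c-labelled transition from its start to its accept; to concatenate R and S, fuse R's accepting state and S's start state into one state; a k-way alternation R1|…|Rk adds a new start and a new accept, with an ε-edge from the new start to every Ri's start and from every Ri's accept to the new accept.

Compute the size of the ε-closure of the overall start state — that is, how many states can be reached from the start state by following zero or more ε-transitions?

Work bottom-up. For each fragment F, track |ε-closure(F.start)| and whether F's accept lies in that closure (i.e. whether F accepts ε). A single-symbol fragment has closure size 1 and does not accept ε.
  b | a → new start ε-reaches every alternative's start; none of them accept ε, so the new accept is not reached: C = 1 + 1 + 1 = 3
  bb(b | a) → C equals the left operand's closure size = 1 (its accept is not ε-reachable, so the closure stops there)
  cc → C equals the left operand's closure size = 1 (its accept is not ε-reachable, so the closure stops there)
  ba → C equals the left operand's closure size = 1 (its accept is not ε-reachable, so the closure stops there)
  bb(b | a) | cc | d | ba → new start ε-reaches every alternative's start; none of them accept ε, so the new accept is not reached: C = 1 + 1 + 1 + 1 + 1 = 5

5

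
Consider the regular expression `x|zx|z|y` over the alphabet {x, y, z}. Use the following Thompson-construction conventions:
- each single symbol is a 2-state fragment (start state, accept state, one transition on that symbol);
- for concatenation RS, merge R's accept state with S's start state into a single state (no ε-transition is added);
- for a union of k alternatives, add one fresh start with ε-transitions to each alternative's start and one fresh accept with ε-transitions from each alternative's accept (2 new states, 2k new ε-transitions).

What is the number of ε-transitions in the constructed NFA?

8

By structural recursion:
Each of the 5 symbol leaves contributes 0 ε-transitions.
  zx — 0 ε-transitions
  x|zx|z|y — 8 ε-transitions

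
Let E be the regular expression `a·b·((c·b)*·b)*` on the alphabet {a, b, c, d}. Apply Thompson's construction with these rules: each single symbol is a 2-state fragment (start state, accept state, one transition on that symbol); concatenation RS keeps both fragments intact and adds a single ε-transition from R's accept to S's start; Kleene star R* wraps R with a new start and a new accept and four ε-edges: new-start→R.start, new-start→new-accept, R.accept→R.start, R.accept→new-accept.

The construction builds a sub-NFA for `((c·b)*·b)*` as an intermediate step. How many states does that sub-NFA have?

Fragment for `((c·b)*·b)*`:
Each of the 3 symbol leaves contributes a 2-state fragment.
  c·b = 4 states
  (c·b)* = 6 states
  (c·b)*·b = 8 states
  ((c·b)*·b)* = 10 states

10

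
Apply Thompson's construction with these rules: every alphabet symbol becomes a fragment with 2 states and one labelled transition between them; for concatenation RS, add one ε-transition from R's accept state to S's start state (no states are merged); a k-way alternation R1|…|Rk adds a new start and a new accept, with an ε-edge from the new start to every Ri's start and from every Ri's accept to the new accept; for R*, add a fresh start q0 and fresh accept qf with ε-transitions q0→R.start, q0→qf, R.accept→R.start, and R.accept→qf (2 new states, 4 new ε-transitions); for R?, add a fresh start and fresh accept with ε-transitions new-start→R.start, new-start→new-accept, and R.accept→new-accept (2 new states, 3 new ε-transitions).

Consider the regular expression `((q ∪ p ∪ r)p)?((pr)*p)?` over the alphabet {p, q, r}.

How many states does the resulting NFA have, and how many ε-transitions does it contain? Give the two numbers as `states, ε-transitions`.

22, 20

Recursing over subexpressions:
Each of the 7 symbol leaves contributes 2 states and 0 ε-transitions.
  q ∪ p ∪ r : 8 states, 6 ε-transitions
  (q ∪ p ∪ r)p : 10 states, 7 ε-transitions
  ((q ∪ p ∪ r)p)? : 12 states, 10 ε-transitions
  pr : 4 states, 1 ε-transition
  (pr)* : 6 states, 5 ε-transitions
  (pr)*p : 8 states, 6 ε-transitions
  ((pr)*p)? : 10 states, 9 ε-transitions
  ((q ∪ p ∪ r)p)?((pr)*p)? : 22 states, 20 ε-transitions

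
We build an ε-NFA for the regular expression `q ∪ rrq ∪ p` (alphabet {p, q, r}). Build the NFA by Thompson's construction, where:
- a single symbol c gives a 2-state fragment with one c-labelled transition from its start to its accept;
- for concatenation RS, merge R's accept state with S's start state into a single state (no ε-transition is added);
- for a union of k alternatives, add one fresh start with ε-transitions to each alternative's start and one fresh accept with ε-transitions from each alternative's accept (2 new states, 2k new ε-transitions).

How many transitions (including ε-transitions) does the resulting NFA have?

Per subexpression:
Each of the 5 symbol leaves contributes 1 transition (1 symbol, 0 ε).
  rrq = 3 transitions (3 symbol, 0 ε)
  q ∪ rrq ∪ p = 11 transitions (5 symbol, 6 ε)

11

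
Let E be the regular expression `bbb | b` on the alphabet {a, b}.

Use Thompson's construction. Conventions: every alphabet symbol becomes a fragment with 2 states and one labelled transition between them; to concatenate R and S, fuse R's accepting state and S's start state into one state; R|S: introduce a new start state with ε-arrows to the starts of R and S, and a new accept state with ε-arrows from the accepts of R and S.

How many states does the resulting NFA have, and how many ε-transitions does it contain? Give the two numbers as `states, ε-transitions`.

8, 4

By structural recursion:
Each of the 4 symbol leaves contributes 2 states and 0 ε-transitions.
  bbb = 4 states, 0 ε-transitions
  bbb | b = 8 states, 4 ε-transitions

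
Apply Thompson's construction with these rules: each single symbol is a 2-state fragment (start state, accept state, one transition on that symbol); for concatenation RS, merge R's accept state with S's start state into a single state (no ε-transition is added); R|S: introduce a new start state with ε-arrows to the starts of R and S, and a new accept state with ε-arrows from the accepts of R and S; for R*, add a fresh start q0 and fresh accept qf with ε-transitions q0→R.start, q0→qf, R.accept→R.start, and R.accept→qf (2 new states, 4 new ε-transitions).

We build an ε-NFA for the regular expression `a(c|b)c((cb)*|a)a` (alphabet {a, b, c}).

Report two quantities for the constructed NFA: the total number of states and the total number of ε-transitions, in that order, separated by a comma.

17, 12

Building bottom-up:
Each of the 8 symbol leaves contributes 2 states and 0 ε-transitions.
  c|b — 6 states, 4 ε-transitions
  cb — 3 states, 0 ε-transitions
  (cb)* — 5 states, 4 ε-transitions
  (cb)*|a — 9 states, 8 ε-transitions
  a(c|b)c((cb)*|a)a — 17 states, 12 ε-transitions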